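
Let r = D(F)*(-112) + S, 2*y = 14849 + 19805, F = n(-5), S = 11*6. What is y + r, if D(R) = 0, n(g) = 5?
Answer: 17393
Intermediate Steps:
S = 66
F = 5
y = 17327 (y = (14849 + 19805)/2 = (1/2)*34654 = 17327)
r = 66 (r = 0*(-112) + 66 = 0 + 66 = 66)
y + r = 17327 + 66 = 17393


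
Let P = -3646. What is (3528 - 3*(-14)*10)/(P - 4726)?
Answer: -141/299 ≈ -0.47157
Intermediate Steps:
(3528 - 3*(-14)*10)/(P - 4726) = (3528 - 3*(-14)*10)/(-3646 - 4726) = (3528 + 42*10)/(-8372) = (3528 + 420)*(-1/8372) = 3948*(-1/8372) = -141/299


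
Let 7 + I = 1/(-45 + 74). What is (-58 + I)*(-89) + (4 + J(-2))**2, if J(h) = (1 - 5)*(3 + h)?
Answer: 167676/29 ≈ 5781.9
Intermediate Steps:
J(h) = -12 - 4*h (J(h) = -4*(3 + h) = -12 - 4*h)
I = -202/29 (I = -7 + 1/(-45 + 74) = -7 + 1/29 = -202/29 ≈ -6.9655)
(-58 + I)*(-89) + (4 + J(-2))**2 = (-58 - 202/29)*(-89) + (4 + (-12 - 4*(-2)))**2 = -1884/29*(-89) + (4 + (-12 + 8))**2 = 167676/29 + (4 - 4)**2 = 167676/29 + 0**2 = 167676/29 + 0 = 167676/29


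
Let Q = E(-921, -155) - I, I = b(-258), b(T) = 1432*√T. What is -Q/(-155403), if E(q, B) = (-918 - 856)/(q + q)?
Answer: 887/143126163 - 1432*I*√258/155403 ≈ 6.1973e-6 - 0.14801*I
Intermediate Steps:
I = 1432*I*√258 (I = 1432*√(-258) = 1432*(I*√258) = 1432*I*√258 ≈ 23001.0*I)
E(q, B) = -887/q (E(q, B) = -1774*1/(2*q) = -887/q)
Q = 887/921 - 1432*I*√258 (Q = -887/(-921) - 1432*I*√258 = -887*(-1/921) - 1432*I*√258 = 887/921 - 1432*I*√258 ≈ 0.96308 - 23001.0*I)
-Q/(-155403) = -(887/921 - 1432*I*√258)/(-155403) = (-887/921 + 1432*I*√258)*(-1/155403) = 887/143126163 - 1432*I*√258/155403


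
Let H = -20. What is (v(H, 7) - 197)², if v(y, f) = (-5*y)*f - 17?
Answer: 236196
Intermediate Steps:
v(y, f) = -17 - 5*f*y (v(y, f) = -5*f*y - 17 = -17 - 5*f*y)
(v(H, 7) - 197)² = ((-17 - 5*7*(-20)) - 197)² = ((-17 + 700) - 197)² = (683 - 197)² = 486² = 236196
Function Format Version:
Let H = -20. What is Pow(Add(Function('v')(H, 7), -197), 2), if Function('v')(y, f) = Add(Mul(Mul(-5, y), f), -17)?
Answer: 236196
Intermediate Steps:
Function('v')(y, f) = Add(-17, Mul(-5, f, y)) (Function('v')(y, f) = Add(Mul(-5, f, y), -17) = Add(-17, Mul(-5, f, y)))
Pow(Add(Function('v')(H, 7), -197), 2) = Pow(Add(Add(-17, Mul(-5, 7, -20)), -197), 2) = Pow(Add(Add(-17, 700), -197), 2) = Pow(Add(683, -197), 2) = Pow(486, 2) = 236196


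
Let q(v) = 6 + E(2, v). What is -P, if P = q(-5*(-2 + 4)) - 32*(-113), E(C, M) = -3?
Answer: -3619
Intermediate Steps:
q(v) = 3 (q(v) = 6 - 3 = 3)
P = 3619 (P = 3 - 32*(-113) = 3 + 3616 = 3619)
-P = -1*3619 = -3619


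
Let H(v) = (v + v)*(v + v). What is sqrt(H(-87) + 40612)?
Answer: 2*sqrt(17722) ≈ 266.25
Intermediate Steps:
H(v) = 4*v**2 (H(v) = (2*v)*(2*v) = 4*v**2)
sqrt(H(-87) + 40612) = sqrt(4*(-87)**2 + 40612) = sqrt(4*7569 + 40612) = sqrt(30276 + 40612) = sqrt(70888) = 2*sqrt(17722)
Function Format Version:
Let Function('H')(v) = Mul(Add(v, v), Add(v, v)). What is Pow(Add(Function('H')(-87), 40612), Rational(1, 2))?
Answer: Mul(2, Pow(17722, Rational(1, 2))) ≈ 266.25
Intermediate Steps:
Function('H')(v) = Mul(4, Pow(v, 2)) (Function('H')(v) = Mul(Mul(2, v), Mul(2, v)) = Mul(4, Pow(v, 2)))
Pow(Add(Function('H')(-87), 40612), Rational(1, 2)) = Pow(Add(Mul(4, Pow(-87, 2)), 40612), Rational(1, 2)) = Pow(Add(Mul(4, 7569), 40612), Rational(1, 2)) = Pow(Add(30276, 40612), Rational(1, 2)) = Pow(70888, Rational(1, 2)) = Mul(2, Pow(17722, Rational(1, 2)))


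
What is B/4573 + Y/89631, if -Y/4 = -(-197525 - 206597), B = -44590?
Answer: -11388845914/409882563 ≈ -27.786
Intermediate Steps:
Y = -1616488 (Y = -(-4)*(-197525 - 206597) = -(-4)*(-404122) = -4*404122 = -1616488)
B/4573 + Y/89631 = -44590/4573 - 1616488/89631 = -11388845914/409882563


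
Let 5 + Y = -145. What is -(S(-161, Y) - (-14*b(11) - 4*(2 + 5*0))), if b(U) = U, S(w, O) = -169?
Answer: 7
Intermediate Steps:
Y = -150 (Y = -5 - 145 = -150)
-(S(-161, Y) - (-14*b(11) - 4*(2 + 5*0))) = -(-169 - (-14*11 - 4*(2 + 5*0))) = -(-169 - (-154 - 4*(2 + 0))) = -(-169 - (-154 - 4*2)) = -(-169 - (-154 - 8)) = -(-169 - 1*(-162)) = -(-169 + 162) = -1*(-7) = 7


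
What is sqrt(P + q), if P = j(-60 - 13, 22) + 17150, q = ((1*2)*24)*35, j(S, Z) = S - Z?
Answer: sqrt(18735) ≈ 136.88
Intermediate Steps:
q = 1680 (q = (2*24)*35 = 48*35 = 1680)
P = 17055 (P = ((-60 - 13) - 1*22) + 17150 = (-73 - 22) + 17150 = -95 + 17150 = 17055)
sqrt(P + q) = sqrt(17055 + 1680) = sqrt(18735)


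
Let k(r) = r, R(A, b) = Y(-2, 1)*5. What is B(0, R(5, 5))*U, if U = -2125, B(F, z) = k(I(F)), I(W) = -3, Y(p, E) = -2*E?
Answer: 6375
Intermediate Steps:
R(A, b) = -10 (R(A, b) = -2*1*5 = -2*5 = -10)
B(F, z) = -3
B(0, R(5, 5))*U = -3*(-2125) = 6375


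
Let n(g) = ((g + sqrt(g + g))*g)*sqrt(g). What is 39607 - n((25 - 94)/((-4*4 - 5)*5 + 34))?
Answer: 39607 - 4761*sqrt(2)/5041 - 4761*sqrt(4899)/357911 ≈ 39605.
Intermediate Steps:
n(g) = g**(3/2)*(g + sqrt(2)*sqrt(g)) (n(g) = ((g + sqrt(2*g))*g)*sqrt(g) = ((g + sqrt(2)*sqrt(g))*g)*sqrt(g) = (g*(g + sqrt(2)*sqrt(g)))*sqrt(g) = g**(3/2)*(g + sqrt(2)*sqrt(g)))
39607 - n((25 - 94)/((-4*4 - 5)*5 + 34)) = 39607 - (((25 - 94)/((-4*4 - 5)*5 + 34))**(5/2) + sqrt(2)*((25 - 94)/((-4*4 - 5)*5 + 34))**2) = 39607 - ((-69/((-16 - 5)*5 + 34))**(5/2) + sqrt(2)*(-69/((-16 - 5)*5 + 34))**2) = 39607 - ((-69/(-21*5 + 34))**(5/2) + sqrt(2)*(-69/(-21*5 + 34))**2) = 39607 - ((-69/(-105 + 34))**(5/2) + sqrt(2)*(-69/(-105 + 34))**2) = 39607 - ((-69/(-71))**(5/2) + sqrt(2)*(-69/(-71))**2) = 39607 - ((-69*(-1/71))**(5/2) + sqrt(2)*(-69*(-1/71))**2) = 39607 - ((69/71)**(5/2) + sqrt(2)*(69/71)**2) = 39607 - (4761*sqrt(4899)/357911 + sqrt(2)*(4761/5041)) = 39607 - (4761*sqrt(4899)/357911 + 4761*sqrt(2)/5041) = 39607 - (4761*sqrt(2)/5041 + 4761*sqrt(4899)/357911) = 39607 + (-4761*sqrt(2)/5041 - 4761*sqrt(4899)/357911) = 39607 - 4761*sqrt(2)/5041 - 4761*sqrt(4899)/357911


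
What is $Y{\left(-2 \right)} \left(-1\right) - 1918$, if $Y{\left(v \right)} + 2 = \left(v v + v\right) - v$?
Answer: $-1920$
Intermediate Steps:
$Y{\left(v \right)} = -2 + v^{2}$ ($Y{\left(v \right)} = -2 + \left(\left(v v + v\right) - v\right) = -2 + \left(\left(v^{2} + v\right) - v\right) = -2 + \left(\left(v + v^{2}\right) - v\right) = -2 + v^{2}$)
$Y{\left(-2 \right)} \left(-1\right) - 1918 = \left(-2 + \left(-2\right)^{2}\right) \left(-1\right) - 1918 = \left(-2 + 4\right) \left(-1\right) - 1918 = 2 \left(-1\right) - 1918 = -2 - 1918 = -1920$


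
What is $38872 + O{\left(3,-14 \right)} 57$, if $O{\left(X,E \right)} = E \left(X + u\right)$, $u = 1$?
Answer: $35680$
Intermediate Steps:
$O{\left(X,E \right)} = E \left(1 + X\right)$ ($O{\left(X,E \right)} = E \left(X + 1\right) = E \left(1 + X\right)$)
$38872 + O{\left(3,-14 \right)} 57 = 38872 + - 14 \left(1 + 3\right) 57 = 38872 + \left(-14\right) 4 \cdot 57 = 38872 - 3192 = 35680$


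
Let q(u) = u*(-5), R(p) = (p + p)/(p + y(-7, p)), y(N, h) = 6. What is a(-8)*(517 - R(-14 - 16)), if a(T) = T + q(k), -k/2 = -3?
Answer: -19551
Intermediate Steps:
k = 6 (k = -2*(-3) = 6)
R(p) = 2*p/(6 + p) (R(p) = (p + p)/(p + 6) = (2*p)/(6 + p) = 2*p/(6 + p))
q(u) = -5*u
a(T) = -30 + T (a(T) = T - 5*6 = T - 30 = -30 + T)
a(-8)*(517 - R(-14 - 16)) = (-30 - 8)*(517 - 2*(-14 - 16)/(6 + (-14 - 16))) = -38*(517 - 2*(-30)/(6 - 30)) = -38*(517 - 2*(-30)/(-24)) = -38*(517 - 2*(-30)*(-1)/24) = -38*(517 - 1*5/2) = -38*(517 - 5/2) = -38*1029/2 = -19551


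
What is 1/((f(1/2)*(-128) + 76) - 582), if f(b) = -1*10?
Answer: 1/774 ≈ 0.0012920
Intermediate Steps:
f(b) = -10
1/((f(1/2)*(-128) + 76) - 582) = 1/((-10*(-128) + 76) - 582) = 1/((1280 + 76) - 582) = 1/(1356 - 582) = 1/774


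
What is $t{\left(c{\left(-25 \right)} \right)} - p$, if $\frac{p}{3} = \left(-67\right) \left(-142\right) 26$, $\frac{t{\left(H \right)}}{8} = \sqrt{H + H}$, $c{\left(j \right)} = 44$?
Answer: $-742092 + 16 \sqrt{22} \approx -7.4202 \cdot 10^{5}$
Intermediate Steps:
$t{\left(H \right)} = 8 \sqrt{2} \sqrt{H}$ ($t{\left(H \right)} = 8 \sqrt{H + H} = 8 \sqrt{2 H} = 8 \sqrt{2} \sqrt{H}$)
$p = 742092$ ($p = 3 \left(-67\right) \left(-142\right) 26 = 3 \cdot 9514 \cdot 26 = 3 \cdot 247364 = 742092$)
$t{\left(c{\left(-25 \right)} \right)} - p = 8 \sqrt{2} \sqrt{44} - 742092 = 8 \sqrt{2} \cdot 2 \sqrt{11} - 742092 = 16 \sqrt{22} - 742092 = -742092 + 16 \sqrt{22}$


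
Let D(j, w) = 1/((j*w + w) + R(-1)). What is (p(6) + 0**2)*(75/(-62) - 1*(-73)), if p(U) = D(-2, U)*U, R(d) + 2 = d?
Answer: -4451/93 ≈ -47.860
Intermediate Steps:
R(d) = -2 + d
D(j, w) = 1/(-3 + w + j*w) (D(j, w) = 1/((j*w + w) + (-2 - 1)) = 1/((w + j*w) - 3) = 1/(-3 + w + j*w))
p(U) = U/(-3 - U) (p(U) = U/(-3 + U - 2*U) = U/(-3 - U))
(p(6) + 0**2)*(75/(-62) - 1*(-73)) = (-1*6/(3 + 6) + 0**2)*(75/(-62) - 1*(-73)) = (-1*6/9 + 0)*(75*(-1/62) + 73) = (-1*6*1/9 + 0)*(-75/62 + 73) = (-2/3 + 0)*(4451/62) = -2/3*4451/62 = -4451/93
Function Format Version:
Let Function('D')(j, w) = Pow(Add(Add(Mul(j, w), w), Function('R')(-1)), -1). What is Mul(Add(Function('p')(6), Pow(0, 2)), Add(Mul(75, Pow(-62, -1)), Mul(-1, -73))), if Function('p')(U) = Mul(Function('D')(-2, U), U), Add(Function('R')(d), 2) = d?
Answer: Rational(-4451, 93) ≈ -47.860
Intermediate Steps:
Function('R')(d) = Add(-2, d)
Function('D')(j, w) = Pow(Add(-3, w, Mul(j, w)), -1) (Function('D')(j, w) = Pow(Add(Add(Mul(j, w), w), Add(-2, -1)), -1) = Pow(Add(Add(w, Mul(j, w)), -3), -1) = Pow(Add(-3, w, Mul(j, w)), -1))
Function('p')(U) = Mul(U, Pow(Add(-3, Mul(-1, U)), -1)) (Function('p')(U) = Mul(Pow(Add(-3, U, Mul(-2, U)), -1), U) = Mul(Pow(Add(-3, Mul(-1, U)), -1), U) = Mul(U, Pow(Add(-3, Mul(-1, U)), -1)))
Mul(Add(Function('p')(6), Pow(0, 2)), Add(Mul(75, Pow(-62, -1)), Mul(-1, -73))) = Mul(Add(Mul(-1, 6, Pow(Add(3, 6), -1)), Pow(0, 2)), Add(Mul(75, Pow(-62, -1)), Mul(-1, -73))) = Mul(Add(Mul(-1, 6, Pow(9, -1)), 0), Add(Mul(75, Rational(-1, 62)), 73)) = Mul(Add(Mul(-1, 6, Rational(1, 9)), 0), Add(Rational(-75, 62), 73)) = Mul(Add(Rational(-2, 3), 0), Rational(4451, 62)) = Mul(Rational(-2, 3), Rational(4451, 62)) = Rational(-4451, 93)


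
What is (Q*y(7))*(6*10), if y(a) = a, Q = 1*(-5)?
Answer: -2100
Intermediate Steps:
Q = -5
(Q*y(7))*(6*10) = (-5*7)*(6*10) = -35*60 = -2100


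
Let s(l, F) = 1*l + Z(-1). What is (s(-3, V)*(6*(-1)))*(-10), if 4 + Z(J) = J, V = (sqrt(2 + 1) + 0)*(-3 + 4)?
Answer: -480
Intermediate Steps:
V = sqrt(3) (V = (sqrt(3) + 0)*1 = sqrt(3)*1 = sqrt(3) ≈ 1.7320)
Z(J) = -4 + J
s(l, F) = -5 + l (s(l, F) = 1*l + (-4 - 1) = l - 5 = -5 + l)
(s(-3, V)*(6*(-1)))*(-10) = ((-5 - 3)*(6*(-1)))*(-10) = -8*(-6)*(-10) = 48*(-10) = -480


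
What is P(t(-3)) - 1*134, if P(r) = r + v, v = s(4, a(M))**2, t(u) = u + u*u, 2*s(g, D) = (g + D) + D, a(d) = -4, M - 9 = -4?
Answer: -124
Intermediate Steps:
M = 5 (M = 9 - 4 = 5)
s(g, D) = D + g/2 (s(g, D) = ((g + D) + D)/2 = ((D + g) + D)/2 = (g + 2*D)/2 = D + g/2)
t(u) = u + u**2
v = 4 (v = (-4 + (1/2)*4)**2 = (-4 + 2)**2 = (-2)**2 = 4)
P(r) = 4 + r (P(r) = r + 4 = 4 + r)
P(t(-3)) - 1*134 = (4 - 3*(1 - 3)) - 1*134 = (4 - 3*(-2)) - 134 = (4 + 6) - 134 = 10 - 134 = -124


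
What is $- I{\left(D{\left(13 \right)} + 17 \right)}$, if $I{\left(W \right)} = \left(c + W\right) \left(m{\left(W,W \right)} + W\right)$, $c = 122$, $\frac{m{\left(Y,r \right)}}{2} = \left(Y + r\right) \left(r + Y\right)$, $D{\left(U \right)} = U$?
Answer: $-1098960$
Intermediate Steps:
$m{\left(Y,r \right)} = 2 \left(Y + r\right)^{2}$ ($m{\left(Y,r \right)} = 2 \left(Y + r\right) \left(r + Y\right) = 2 \left(Y + r\right) \left(Y + r\right) = 2 \left(Y + r\right)^{2}$)
$I{\left(W \right)} = \left(122 + W\right) \left(W + 8 W^{2}\right)$ ($I{\left(W \right)} = \left(122 + W\right) \left(2 \left(W + W\right)^{2} + W\right) = \left(122 + W\right) \left(2 \left(2 W\right)^{2} + W\right) = \left(122 + W\right) \left(2 \cdot 4 W^{2} + W\right) = \left(122 + W\right) \left(8 W^{2} + W\right) = \left(122 + W\right) \left(W + 8 W^{2}\right)$)
$- I{\left(D{\left(13 \right)} + 17 \right)} = - \left(13 + 17\right) \left(122 + 8 \left(13 + 17\right)^{2} + 977 \left(13 + 17\right)\right) = - 30 \left(122 + 8 \cdot 30^{2} + 977 \cdot 30\right) = - 30 \left(122 + 8 \cdot 900 + 29310\right) = - 30 \left(122 + 7200 + 29310\right) = - 30 \cdot 36632 = \left(-1\right) 1098960 = -1098960$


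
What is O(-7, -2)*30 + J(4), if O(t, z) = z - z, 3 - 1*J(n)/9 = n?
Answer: -9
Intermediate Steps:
J(n) = 27 - 9*n
O(t, z) = 0
O(-7, -2)*30 + J(4) = 0*30 + (27 - 9*4) = 0 + (27 - 36) = 0 - 9 = -9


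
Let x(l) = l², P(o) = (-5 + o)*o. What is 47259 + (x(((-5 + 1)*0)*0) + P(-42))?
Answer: 49233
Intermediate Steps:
P(o) = o*(-5 + o)
47259 + (x(((-5 + 1)*0)*0) + P(-42)) = 47259 + ((((-5 + 1)*0)*0)² - 42*(-5 - 42)) = 47259 + ((-4*0*0)² - 42*(-47)) = 47259 + ((0*0)² + 1974) = 47259 + (0² + 1974) = 47259 + (0 + 1974) = 47259 + 1974 = 49233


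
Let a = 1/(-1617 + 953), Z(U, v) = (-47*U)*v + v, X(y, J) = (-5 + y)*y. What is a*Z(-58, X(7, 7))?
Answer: -19089/332 ≈ -57.497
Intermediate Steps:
X(y, J) = y*(-5 + y)
Z(U, v) = v - 47*U*v (Z(U, v) = -47*U*v + v = v - 47*U*v)
a = -1/664 (a = 1/(-664) = -1/664 ≈ -0.0015060)
a*Z(-58, X(7, 7)) = -7*(-5 + 7)*(1 - 47*(-58))/664 = -7*2*(1 + 2726)/664 = -7*2727/332 = -1/664*38178 = -19089/332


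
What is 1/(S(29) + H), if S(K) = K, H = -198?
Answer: -1/169 ≈ -0.0059172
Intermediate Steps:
1/(S(29) + H) = 1/(29 - 198) = 1/(-169) = -1/169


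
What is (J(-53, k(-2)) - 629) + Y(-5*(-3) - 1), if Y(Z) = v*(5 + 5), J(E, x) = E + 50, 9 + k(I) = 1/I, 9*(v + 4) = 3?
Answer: -2006/3 ≈ -668.67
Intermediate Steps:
v = -11/3 (v = -4 + (⅑)*3 = -4 + ⅓ = -11/3 ≈ -3.6667)
k(I) = -9 + 1/I
J(E, x) = 50 + E
Y(Z) = -110/3 (Y(Z) = -11*(5 + 5)/3 = -11/3*10 = -110/3)
(J(-53, k(-2)) - 629) + Y(-5*(-3) - 1) = ((50 - 53) - 629) - 110/3 = (-3 - 629) - 110/3 = -632 - 110/3 = -2006/3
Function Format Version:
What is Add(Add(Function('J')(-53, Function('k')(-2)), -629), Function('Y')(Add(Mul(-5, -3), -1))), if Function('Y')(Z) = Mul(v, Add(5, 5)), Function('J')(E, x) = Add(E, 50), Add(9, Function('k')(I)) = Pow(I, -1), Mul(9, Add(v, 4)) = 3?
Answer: Rational(-2006, 3) ≈ -668.67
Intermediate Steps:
v = Rational(-11, 3) (v = Add(-4, Mul(Rational(1, 9), 3)) = Add(-4, Rational(1, 3)) = Rational(-11, 3) ≈ -3.6667)
Function('k')(I) = Add(-9, Pow(I, -1))
Function('J')(E, x) = Add(50, E)
Function('Y')(Z) = Rational(-110, 3) (Function('Y')(Z) = Mul(Rational(-11, 3), Add(5, 5)) = Mul(Rational(-11, 3), 10) = Rational(-110, 3))
Add(Add(Function('J')(-53, Function('k')(-2)), -629), Function('Y')(Add(Mul(-5, -3), -1))) = Add(Add(Add(50, -53), -629), Rational(-110, 3)) = Add(Add(-3, -629), Rational(-110, 3)) = Add(-632, Rational(-110, 3)) = Rational(-2006, 3)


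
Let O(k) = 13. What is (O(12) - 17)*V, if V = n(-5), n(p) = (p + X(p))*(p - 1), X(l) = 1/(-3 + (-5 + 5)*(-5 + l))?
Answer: -128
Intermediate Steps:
X(l) = -⅓ (X(l) = 1/(-3 + 0*(-5 + l)) = 1/(-3 + 0) = 1/(-3) = -⅓)
n(p) = (-1 + p)*(-⅓ + p) (n(p) = (p - ⅓)*(p - 1) = (-⅓ + p)*(-1 + p) = (-1 + p)*(-⅓ + p))
V = 32 (V = ⅓ + (-5)² - 4/3*(-5) = ⅓ + 25 + 20/3 = 32)
(O(12) - 17)*V = (13 - 17)*32 = -4*32 = -128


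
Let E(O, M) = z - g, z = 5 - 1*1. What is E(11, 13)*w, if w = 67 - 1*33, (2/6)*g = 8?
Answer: -680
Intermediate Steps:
g = 24 (g = 3*8 = 24)
z = 4 (z = 5 - 1 = 4)
E(O, M) = -20 (E(O, M) = 4 - 1*24 = 4 - 24 = -20)
w = 34 (w = 67 - 33 = 34)
E(11, 13)*w = -20*34 = -680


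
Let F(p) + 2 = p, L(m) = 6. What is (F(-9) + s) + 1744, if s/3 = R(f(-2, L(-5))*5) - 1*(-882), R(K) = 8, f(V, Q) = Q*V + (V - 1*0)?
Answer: 4403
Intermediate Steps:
f(V, Q) = V + Q*V (f(V, Q) = Q*V + (V + 0) = Q*V + V = V + Q*V)
F(p) = -2 + p
s = 2670 (s = 3*(8 - 1*(-882)) = 3*(8 + 882) = 3*890 = 2670)
(F(-9) + s) + 1744 = ((-2 - 9) + 2670) + 1744 = (-11 + 2670) + 1744 = 2659 + 1744 = 4403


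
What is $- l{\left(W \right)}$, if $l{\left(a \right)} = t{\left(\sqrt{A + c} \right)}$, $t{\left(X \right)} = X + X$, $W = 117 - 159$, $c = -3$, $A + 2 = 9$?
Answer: $-4$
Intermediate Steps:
$A = 7$ ($A = -2 + 9 = 7$)
$W = -42$ ($W = 117 - 159 = -42$)
$t{\left(X \right)} = 2 X$
$l{\left(a \right)} = 4$ ($l{\left(a \right)} = 2 \sqrt{7 - 3} = 2 \sqrt{4} = 2 \cdot 2 = 4$)
$- l{\left(W \right)} = \left(-1\right) 4 = -4$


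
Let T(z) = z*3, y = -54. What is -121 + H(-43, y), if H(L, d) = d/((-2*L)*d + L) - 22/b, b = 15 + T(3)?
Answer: -6856433/56244 ≈ -121.91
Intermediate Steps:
T(z) = 3*z
b = 24 (b = 15 + 3*3 = 15 + 9 = 24)
H(L, d) = -11/12 + d/(L - 2*L*d) (H(L, d) = d/((-2*L)*d + L) - 22/24 = d/(-2*L*d + L) - 22*1/24 = d/(L - 2*L*d) - 11/12 = -11/12 + d/(L - 2*L*d))
-121 + H(-43, y) = -121 + (1/12)*(-12*(-54) + 11*(-43) - 22*(-43)*(-54))/(-43*(-1 + 2*(-54))) = -121 + (1/12)*(-1/43)*(648 - 473 - 51084)/(-1 - 108) = -121 + (1/12)*(-1/43)*(-50909)/(-109) = -121 + (1/12)*(-1/43)*(-1/109)*(-50909) = -121 - 50909/56244 = -6856433/56244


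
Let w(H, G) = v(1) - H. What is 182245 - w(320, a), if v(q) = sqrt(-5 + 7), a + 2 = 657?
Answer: 182565 - sqrt(2) ≈ 1.8256e+5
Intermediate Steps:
a = 655 (a = -2 + 657 = 655)
v(q) = sqrt(2)
w(H, G) = sqrt(2) - H
182245 - w(320, a) = 182245 - (sqrt(2) - 1*320) = 182245 - (sqrt(2) - 320) = 182245 - (-320 + sqrt(2)) = 182245 + (320 - sqrt(2)) = 182565 - sqrt(2)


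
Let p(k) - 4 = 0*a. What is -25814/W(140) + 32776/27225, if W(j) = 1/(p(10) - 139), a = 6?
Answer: 94876163026/27225 ≈ 3.4849e+6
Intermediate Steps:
p(k) = 4 (p(k) = 4 + 0*6 = 4 + 0 = 4)
W(j) = -1/135 (W(j) = 1/(4 - 139) = 1/(-135) = -1/135)
-25814/W(140) + 32776/27225 = -25814/(-1/135) + 32776/27225 = -25814*(-135) + 32776*(1/27225) = 3484890 + 32776/27225 = 94876163026/27225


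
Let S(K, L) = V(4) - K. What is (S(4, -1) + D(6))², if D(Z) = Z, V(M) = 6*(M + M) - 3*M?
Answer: 1444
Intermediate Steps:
V(M) = 9*M (V(M) = 6*(2*M) - 3*M = 12*M - 3*M = 9*M)
S(K, L) = 36 - K (S(K, L) = 9*4 - K = 36 - K)
(S(4, -1) + D(6))² = ((36 - 1*4) + 6)² = ((36 - 4) + 6)² = (32 + 6)² = 38² = 1444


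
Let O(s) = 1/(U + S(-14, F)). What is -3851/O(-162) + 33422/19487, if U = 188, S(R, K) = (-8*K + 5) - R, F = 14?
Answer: -7129188093/19487 ≈ -3.6584e+5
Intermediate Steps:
S(R, K) = 5 - R - 8*K (S(R, K) = (5 - 8*K) - R = 5 - R - 8*K)
O(s) = 1/95 (O(s) = 1/(188 + (5 - 1*(-14) - 8*14)) = 1/(188 + (5 + 14 - 112)) = 1/(188 - 93) = 1/95)
-3851/O(-162) + 33422/19487 = -3851/1/95 + 33422/19487 = -3851*95 + 33422*(1/19487) = -365845 + 33422/19487 = -7129188093/19487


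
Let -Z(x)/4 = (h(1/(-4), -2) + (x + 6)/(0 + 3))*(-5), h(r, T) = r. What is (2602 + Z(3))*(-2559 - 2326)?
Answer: -12979445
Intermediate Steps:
Z(x) = 35 + 20*x/3 (Z(x) = -4*(1/(-4) + (x + 6)/(0 + 3))*(-5) = -4*(-¼ + (6 + x)/3)*(-5) = -4*(-¼ + (6 + x)*(⅓))*(-5) = -4*(-¼ + (2 + x/3))*(-5) = -4*(7/4 + x/3)*(-5) = -4*(-35/4 - 5*x/3) = 35 + 20*x/3)
(2602 + Z(3))*(-2559 - 2326) = (2602 + (35 + (20/3)*3))*(-2559 - 2326) = (2602 + (35 + 20))*(-4885) = (2602 + 55)*(-4885) = 2657*(-4885) = -12979445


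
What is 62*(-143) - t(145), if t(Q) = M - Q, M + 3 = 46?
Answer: -8764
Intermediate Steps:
M = 43 (M = -3 + 46 = 43)
t(Q) = 43 - Q
62*(-143) - t(145) = 62*(-143) - (43 - 1*145) = -8866 - (43 - 145) = -8866 - 1*(-102) = -8866 + 102 = -8764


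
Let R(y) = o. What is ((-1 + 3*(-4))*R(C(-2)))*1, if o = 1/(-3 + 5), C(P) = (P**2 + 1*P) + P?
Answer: -13/2 ≈ -6.5000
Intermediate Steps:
C(P) = P**2 + 2*P (C(P) = (P**2 + P) + P = (P + P**2) + P = P**2 + 2*P)
o = 1/2 ≈ 0.50000
R(y) = 1/2
((-1 + 3*(-4))*R(C(-2)))*1 = ((-1 + 3*(-4))*(1/2))*1 = ((-1 - 12)*(1/2))*1 = -13*1/2*1 = -13/2*1 = -13/2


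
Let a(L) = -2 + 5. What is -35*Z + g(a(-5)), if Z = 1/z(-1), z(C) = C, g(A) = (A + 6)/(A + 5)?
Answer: 289/8 ≈ 36.125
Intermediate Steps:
a(L) = 3
g(A) = (6 + A)/(5 + A)
Z = -1 (Z = 1/(-1) = -1)
-35*Z + g(a(-5)) = -35*(-1) + (6 + 3)/(5 + 3) = 35 + 9/8 = 289/8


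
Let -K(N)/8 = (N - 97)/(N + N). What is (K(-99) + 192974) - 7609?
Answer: 18350351/99 ≈ 1.8536e+5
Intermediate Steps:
K(N) = -4*(-97 + N)/N (K(N) = -8*(N - 97)/(N + N) = -8*(-97 + N)/(2*N) = -8*(-97 + N)*1/(2*N) = -4*(-97 + N)/N)
(K(-99) + 192974) - 7609 = ((-4 + 388/(-99)) + 192974) - 7609 = ((-4 + 388*(-1/99)) + 192974) - 7609 = ((-4 - 388/99) + 192974) - 7609 = (-784/99 + 192974) - 7609 = 19103642/99 - 7609 = 18350351/99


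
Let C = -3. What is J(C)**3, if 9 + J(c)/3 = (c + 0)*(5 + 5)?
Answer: -1601613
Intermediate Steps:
J(c) = -27 + 30*c (J(c) = -27 + 3*((c + 0)*(5 + 5)) = -27 + 3*(c*10) = -27 + 3*(10*c) = -27 + 30*c)
J(C)**3 = (-27 + 30*(-3))**3 = (-27 - 90)**3 = (-117)**3 = -1601613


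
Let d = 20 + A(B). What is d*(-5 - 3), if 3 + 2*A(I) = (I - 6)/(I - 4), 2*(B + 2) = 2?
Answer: -768/5 ≈ -153.60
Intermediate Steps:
B = -1 (B = -2 + (½)*2 = -2 + 1 = -1)
A(I) = -3/2 + (-6 + I)/(2*(-4 + I)) (A(I) = -3/2 + ((I - 6)/(I - 4))/2 = -3/2 + ((-6 + I)/(-4 + I))/2 = -3/2 + (-6 + I)/(2*(-4 + I)))
d = 96/5 (d = 20 + (3 - 1*(-1))/(-4 - 1) = 20 + (3 + 1)/(-5) = 20 - ⅕*4 = 20 - ⅘ = 96/5 ≈ 19.200)
d*(-5 - 3) = 96*(-5 - 3)/5 = (96/5)*(-8) = -768/5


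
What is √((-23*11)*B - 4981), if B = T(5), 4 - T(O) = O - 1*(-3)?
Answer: 63*I ≈ 63.0*I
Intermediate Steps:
T(O) = 1 - O (T(O) = 4 - (O - 1*(-3)) = 4 - (O + 3) = 4 - (3 + O) = 4 + (-3 - O) = 1 - O)
B = -4 (B = 1 - 1*5 = 1 - 5 = -4)
√((-23*11)*B - 4981) = √(-23*11*(-4) - 4981) = √(-253*(-4) - 4981) = √(1012 - 4981) = √(-3969) = 63*I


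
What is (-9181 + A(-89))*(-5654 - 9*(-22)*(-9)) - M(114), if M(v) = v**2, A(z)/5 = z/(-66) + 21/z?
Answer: 18213553490/267 ≈ 6.8216e+7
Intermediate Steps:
A(z) = 105/z - 5*z/66 (A(z) = 5*(z/(-66) + 21/z) = 5*(z*(-1/66) + 21/z) = 5*(-z/66 + 21/z) = 5*(21/z - z/66) = 105/z - 5*z/66)
(-9181 + A(-89))*(-5654 - 9*(-22)*(-9)) - M(114) = (-9181 + (105/(-89) - 5/66*(-89)))*(-5654 - 9*(-22)*(-9)) - 1*114**2 = (-9181 + (105*(-1/89) + 445/66))*(-5654 + 198*(-9)) - 1*12996 = (-9181 + (-105/89 + 445/66))*(-5654 - 1782) - 12996 = (-9181 + 32675/5874)*(-7436) - 12996 = -53896519/5874*(-7436) - 12996 = 18217023422/267 - 12996 = 18213553490/267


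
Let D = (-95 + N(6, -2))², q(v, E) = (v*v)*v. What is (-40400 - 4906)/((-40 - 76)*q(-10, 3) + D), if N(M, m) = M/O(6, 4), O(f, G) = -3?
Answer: -15102/41803 ≈ -0.36127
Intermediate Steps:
q(v, E) = v³ (q(v, E) = v²*v = v³)
N(M, m) = -M/3 (N(M, m) = M/(-3) = M*(-⅓) = -M/3)
D = 9409 (D = (-95 - ⅓*6)² = (-95 - 2)² = (-97)² = 9409)
(-40400 - 4906)/((-40 - 76)*q(-10, 3) + D) = (-40400 - 4906)/((-40 - 76)*(-10)³ + 9409) = -45306/(-116*(-1000) + 9409) = -45306/(116000 + 9409) = -45306/125409 = -45306*1/125409 = -15102/41803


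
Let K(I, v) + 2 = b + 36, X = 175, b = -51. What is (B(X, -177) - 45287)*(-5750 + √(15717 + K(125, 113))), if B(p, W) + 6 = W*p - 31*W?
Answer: 406990750 - 707810*√157 ≈ 3.9812e+8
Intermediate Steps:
B(p, W) = -6 - 31*W + W*p (B(p, W) = -6 + (W*p - 31*W) = -6 + (-31*W + W*p) = -6 - 31*W + W*p)
K(I, v) = -17 (K(I, v) = -2 + (-51 + 36) = -2 - 15 = -17)
(B(X, -177) - 45287)*(-5750 + √(15717 + K(125, 113))) = ((-6 - 31*(-177) - 177*175) - 45287)*(-5750 + √(15717 - 17)) = ((-6 + 5487 - 30975) - 45287)*(-5750 + √15700) = (-25494 - 45287)*(-5750 + 10*√157) = -70781*(-5750 + 10*√157) = 406990750 - 707810*√157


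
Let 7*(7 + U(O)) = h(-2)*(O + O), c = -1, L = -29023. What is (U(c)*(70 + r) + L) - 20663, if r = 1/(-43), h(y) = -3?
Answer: -350811/7 ≈ -50116.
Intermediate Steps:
r = -1/43 ≈ -0.023256
U(O) = -7 - 6*O/7 (U(O) = -7 + (-3*(O + O))/7 = -7 + (-6*O)/7 = -7 - 6*O/7)
(U(c)*(70 + r) + L) - 20663 = ((-7 - 6/7*(-1))*(70 - 1/43) - 29023) - 20663 = ((-7 + 6/7)*(3009/43) - 29023) - 20663 = (-43/7*3009/43 - 29023) - 20663 = (-3009/7 - 29023) - 20663 = -206170/7 - 20663 = -350811/7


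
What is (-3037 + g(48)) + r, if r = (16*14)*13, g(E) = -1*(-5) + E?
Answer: -72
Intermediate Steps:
g(E) = 5 + E
r = 2912 (r = 224*13 = 2912)
(-3037 + g(48)) + r = (-3037 + (5 + 48)) + 2912 = (-3037 + 53) + 2912 = -2984 + 2912 = -72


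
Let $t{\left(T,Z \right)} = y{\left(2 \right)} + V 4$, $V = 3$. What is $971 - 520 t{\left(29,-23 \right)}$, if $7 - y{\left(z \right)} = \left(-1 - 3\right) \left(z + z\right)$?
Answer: $-17229$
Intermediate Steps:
$y{\left(z \right)} = 7 + 8 z$ ($y{\left(z \right)} = 7 - \left(-1 - 3\right) \left(z + z\right) = 7 - - 4 \cdot 2 z = 7 - - 8 z = 7 + 8 z$)
$t{\left(T,Z \right)} = 35$ ($t{\left(T,Z \right)} = \left(7 + 8 \cdot 2\right) + 3 \cdot 4 = \left(7 + 16\right) + 12 = 23 + 12 = 35$)
$971 - 520 t{\left(29,-23 \right)} = 971 - 18200 = -17229$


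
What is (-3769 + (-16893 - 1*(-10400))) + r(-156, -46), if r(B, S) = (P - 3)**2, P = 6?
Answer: -10253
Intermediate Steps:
r(B, S) = 9 (r(B, S) = (6 - 3)**2 = 3**2 = 9)
(-3769 + (-16893 - 1*(-10400))) + r(-156, -46) = (-3769 + (-16893 - 1*(-10400))) + 9 = (-3769 + (-16893 + 10400)) + 9 = (-3769 - 6493) + 9 = -10262 + 9 = -10253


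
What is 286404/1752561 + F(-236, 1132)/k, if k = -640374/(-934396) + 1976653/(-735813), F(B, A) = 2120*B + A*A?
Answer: -156866064058658307976268/401856729154418181 ≈ -3.9035e+5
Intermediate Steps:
F(B, A) = A² + 2120*B (F(B, A) = 2120*B + A² = A² + 2120*B)
k = -687890571263/343770361974 (k = -640374*(-1/934396) + 1976653*(-1/735813) = 320187/467198 - 1976653/735813 = -687890571263/343770361974 ≈ -2.0010)
286404/1752561 + F(-236, 1132)/k = 286404/1752561 + (1132² + 2120*(-236))/(-687890571263/343770361974) = 286404*(1/1752561) + (1281424 - 500320)*(-343770361974/687890571263) = 95468/584187 + 781104*(-343770361974/687890571263) = 95468/584187 - 268520404819339296/687890571263 = -156866064058658307976268/401856729154418181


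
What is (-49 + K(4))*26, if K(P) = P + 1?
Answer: -1144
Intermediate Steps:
K(P) = 1 + P
(-49 + K(4))*26 = (-49 + (1 + 4))*26 = (-49 + 5)*26 = -44*26 = -1144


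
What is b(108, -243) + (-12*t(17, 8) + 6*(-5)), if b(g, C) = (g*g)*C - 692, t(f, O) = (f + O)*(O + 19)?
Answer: -2843174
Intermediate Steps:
t(f, O) = (19 + O)*(O + f) (t(f, O) = (O + f)*(19 + O) = (19 + O)*(O + f))
b(g, C) = -692 + C*g² (b(g, C) = g²*C - 692 = C*g² - 692 = -692 + C*g²)
b(108, -243) + (-12*t(17, 8) + 6*(-5)) = (-692 - 243*108²) + (-12*(8² + 19*8 + 19*17 + 8*17) + 6*(-5)) = (-692 - 243*11664) + (-12*(64 + 152 + 323 + 136) - 30) = (-692 - 2834352) + (-12*675 - 30) = -2835044 + (-8100 - 30) = -2835044 - 8130 = -2843174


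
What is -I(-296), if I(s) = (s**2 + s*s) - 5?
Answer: -175227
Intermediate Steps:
I(s) = -5 + 2*s**2 (I(s) = (s**2 + s**2) - 5 = 2*s**2 - 5 = -5 + 2*s**2)
-I(-296) = -(-5 + 2*(-296)**2) = -(-5 + 2*87616) = -(-5 + 175232) = -1*175227 = -175227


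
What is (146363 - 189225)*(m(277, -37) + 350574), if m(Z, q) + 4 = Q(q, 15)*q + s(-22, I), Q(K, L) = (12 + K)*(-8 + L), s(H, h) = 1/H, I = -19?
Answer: -168340269259/11 ≈ -1.5304e+10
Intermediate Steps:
Q(K, L) = (-8 + L)*(12 + K)
m(Z, q) = -89/22 + q*(84 + 7*q) (m(Z, q) = -4 + ((-96 - 8*q + 12*15 + q*15)*q + 1/(-22)) = -4 + ((-96 - 8*q + 180 + 15*q)*q - 1/22) = -4 + ((84 + 7*q)*q - 1/22) = -4 + (q*(84 + 7*q) - 1/22) = -4 + (-1/22 + q*(84 + 7*q)) = -89/22 + q*(84 + 7*q))
(146363 - 189225)*(m(277, -37) + 350574) = (146363 - 189225)*((-89/22 + 7*(-37)*(12 - 37)) + 350574) = -42862*((-89/22 + 7*(-37)*(-25)) + 350574) = -42862*((-89/22 + 6475) + 350574) = -42862*(142361/22 + 350574) = -42862*7854989/22 = -168340269259/11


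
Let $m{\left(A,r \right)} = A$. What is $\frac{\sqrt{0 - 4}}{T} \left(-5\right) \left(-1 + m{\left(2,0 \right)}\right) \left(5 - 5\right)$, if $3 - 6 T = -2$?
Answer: $0$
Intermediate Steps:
$T = \frac{5}{6}$ ($T = \frac{1}{2} - - \frac{1}{3} = \frac{1}{2} + \frac{1}{3} = \frac{5}{6} \approx 0.83333$)
$\frac{\sqrt{0 - 4}}{T} \left(-5\right) \left(-1 + m{\left(2,0 \right)}\right) \left(5 - 5\right) = \frac{\sqrt{0 - 4}}{\frac{5}{6}} \left(-5\right) \left(-1 + 2\right) \left(5 - 5\right) = \sqrt{-4} \cdot \frac{6}{5} \left(-5\right) 1 \cdot 0 = 2 i \frac{6}{5} \left(-5\right) 0 = \frac{12 i}{5} \left(-5\right) 0 = - 12 i 0 = 0$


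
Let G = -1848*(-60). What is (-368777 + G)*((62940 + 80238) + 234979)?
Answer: -97525555829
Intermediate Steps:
G = 110880
(-368777 + G)*((62940 + 80238) + 234979) = (-368777 + 110880)*((62940 + 80238) + 234979) = -257897*(143178 + 234979) = -257897*378157 = -97525555829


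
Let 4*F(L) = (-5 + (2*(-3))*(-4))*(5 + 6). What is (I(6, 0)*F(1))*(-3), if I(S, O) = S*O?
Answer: 0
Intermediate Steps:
I(S, O) = O*S
F(L) = 209/4 (F(L) = ((-5 + (2*(-3))*(-4))*(5 + 6))/4 = ((-5 - 6*(-4))*11)/4 = ((-5 + 24)*11)/4 = (19*11)/4 = (1/4)*209 = 209/4)
(I(6, 0)*F(1))*(-3) = ((0*6)*(209/4))*(-3) = (0*(209/4))*(-3) = 0*(-3) = 0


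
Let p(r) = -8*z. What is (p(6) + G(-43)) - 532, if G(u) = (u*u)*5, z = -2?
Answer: 8729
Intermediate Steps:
G(u) = 5*u**2 (G(u) = u**2*5 = 5*u**2)
p(r) = 16 (p(r) = -8*(-2) = 16)
(p(6) + G(-43)) - 532 = (16 + 5*(-43)**2) - 532 = (16 + 5*1849) - 532 = (16 + 9245) - 532 = 9261 - 532 = 8729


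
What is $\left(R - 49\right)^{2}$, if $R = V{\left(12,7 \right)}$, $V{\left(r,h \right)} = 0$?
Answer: $2401$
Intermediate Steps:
$R = 0$
$\left(R - 49\right)^{2} = \left(0 - 49\right)^{2} = \left(-49\right)^{2} = 2401$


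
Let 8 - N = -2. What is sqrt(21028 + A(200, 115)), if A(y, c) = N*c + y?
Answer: sqrt(22378) ≈ 149.59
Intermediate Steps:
N = 10 (N = 8 - 1*(-2) = 8 + 2 = 10)
A(y, c) = y + 10*c (A(y, c) = 10*c + y = y + 10*c)
sqrt(21028 + A(200, 115)) = sqrt(21028 + (200 + 10*115)) = sqrt(21028 + (200 + 1150)) = sqrt(21028 + 1350) = sqrt(22378)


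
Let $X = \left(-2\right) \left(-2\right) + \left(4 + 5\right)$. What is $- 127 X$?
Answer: $-1651$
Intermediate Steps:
$X = 13$ ($X = 4 + 9 = 13$)
$- 127 X = \left(-127\right) 13 = -1651$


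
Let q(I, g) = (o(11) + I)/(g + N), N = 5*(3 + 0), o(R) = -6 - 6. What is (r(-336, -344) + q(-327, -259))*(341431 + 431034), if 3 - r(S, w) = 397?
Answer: -73999829605/244 ≈ -3.0328e+8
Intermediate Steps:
o(R) = -12
N = 15 (N = 5*3 = 15)
r(S, w) = -394 (r(S, w) = 3 - 1*397 = 3 - 397 = -394)
q(I, g) = (-12 + I)/(15 + g) (q(I, g) = (-12 + I)/(g + 15) = (-12 + I)/(15 + g))
(r(-336, -344) + q(-327, -259))*(341431 + 431034) = (-394 + (-12 - 327)/(15 - 259))*(341431 + 431034) = (-394 - 339/(-244))*772465 = (-394 - 1/244*(-339))*772465 = (-394 + 339/244)*772465 = -95797/244*772465 = -73999829605/244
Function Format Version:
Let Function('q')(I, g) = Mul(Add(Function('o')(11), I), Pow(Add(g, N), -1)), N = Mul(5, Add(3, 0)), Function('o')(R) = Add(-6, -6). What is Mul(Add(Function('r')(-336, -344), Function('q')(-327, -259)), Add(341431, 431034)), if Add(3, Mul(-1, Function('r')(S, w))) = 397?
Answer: Rational(-73999829605, 244) ≈ -3.0328e+8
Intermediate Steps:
Function('o')(R) = -12
N = 15 (N = Mul(5, 3) = 15)
Function('r')(S, w) = -394 (Function('r')(S, w) = Add(3, Mul(-1, 397)) = Add(3, -397) = -394)
Function('q')(I, g) = Mul(Pow(Add(15, g), -1), Add(-12, I)) (Function('q')(I, g) = Mul(Add(-12, I), Pow(Add(g, 15), -1)) = Mul(Add(-12, I), Pow(Add(15, g), -1)) = Mul(Pow(Add(15, g), -1), Add(-12, I)))
Mul(Add(Function('r')(-336, -344), Function('q')(-327, -259)), Add(341431, 431034)) = Mul(Add(-394, Mul(Pow(Add(15, -259), -1), Add(-12, -327))), Add(341431, 431034)) = Mul(Add(-394, Mul(Pow(-244, -1), -339)), 772465) = Mul(Add(-394, Mul(Rational(-1, 244), -339)), 772465) = Mul(Add(-394, Rational(339, 244)), 772465) = Mul(Rational(-95797, 244), 772465) = Rational(-73999829605, 244)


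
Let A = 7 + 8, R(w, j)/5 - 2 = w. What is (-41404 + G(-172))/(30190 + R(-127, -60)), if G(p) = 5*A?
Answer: -41329/29565 ≈ -1.3979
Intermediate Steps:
R(w, j) = 10 + 5*w
A = 15
G(p) = 75 (G(p) = 5*15 = 75)
(-41404 + G(-172))/(30190 + R(-127, -60)) = (-41404 + 75)/(30190 + (10 + 5*(-127))) = -41329/(30190 + (10 - 635)) = -41329/(30190 - 625) = -41329/29565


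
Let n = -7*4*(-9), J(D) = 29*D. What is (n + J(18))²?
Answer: 599076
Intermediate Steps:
n = 252 (n = -28*(-9) = 252)
(n + J(18))² = (252 + 29*18)² = (252 + 522)² = 774² = 599076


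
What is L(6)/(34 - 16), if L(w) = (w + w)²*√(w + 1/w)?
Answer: 4*√222/3 ≈ 19.866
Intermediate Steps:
L(w) = 4*w²*√(w + 1/w) (L(w) = (2*w)²*√(w + 1/w) = (4*w²)*√(w + 1/w) = 4*w²*√(w + 1/w))
L(6)/(34 - 16) = (4*6²*√(6 + 1/6))/(34 - 16) = (4*36*√(6 + ⅙))/18 = (4*36*√(37/6))*(1/18) = (4*36*(√222/6))*(1/18) = (24*√222)*(1/18) = 4*√222/3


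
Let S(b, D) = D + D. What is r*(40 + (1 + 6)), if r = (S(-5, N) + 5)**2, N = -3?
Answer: 47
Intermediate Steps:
S(b, D) = 2*D
r = 1 (r = (2*(-3) + 5)**2 = (-6 + 5)**2 = (-1)**2 = 1)
r*(40 + (1 + 6)) = 1*(40 + (1 + 6)) = 1*(40 + 7) = 1*47 = 47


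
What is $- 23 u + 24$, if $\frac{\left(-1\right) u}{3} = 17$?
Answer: $1197$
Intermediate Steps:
$u = -51$ ($u = \left(-3\right) 17 = -51$)
$- 23 u + 24 = \left(-23\right) \left(-51\right) + 24 = 1173 + 24 = 1197$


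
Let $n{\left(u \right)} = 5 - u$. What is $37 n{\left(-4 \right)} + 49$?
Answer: $382$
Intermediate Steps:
$37 n{\left(-4 \right)} + 49 = 37 \left(5 - -4\right) + 49 = 37 \left(5 + 4\right) + 49 = 37 \cdot 9 + 49 = 333 + 49 = 382$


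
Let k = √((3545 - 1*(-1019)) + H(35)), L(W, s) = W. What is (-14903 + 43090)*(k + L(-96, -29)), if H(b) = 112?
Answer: -2705952 + 56374*√1169 ≈ -7.7849e+5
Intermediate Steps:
k = 2*√1169 (k = √((3545 - 1*(-1019)) + 112) = √((3545 + 1019) + 112) = √(4564 + 112) = √4676 = 2*√1169 ≈ 68.381)
(-14903 + 43090)*(k + L(-96, -29)) = (-14903 + 43090)*(2*√1169 - 96) = 28187*(-96 + 2*√1169) = -2705952 + 56374*√1169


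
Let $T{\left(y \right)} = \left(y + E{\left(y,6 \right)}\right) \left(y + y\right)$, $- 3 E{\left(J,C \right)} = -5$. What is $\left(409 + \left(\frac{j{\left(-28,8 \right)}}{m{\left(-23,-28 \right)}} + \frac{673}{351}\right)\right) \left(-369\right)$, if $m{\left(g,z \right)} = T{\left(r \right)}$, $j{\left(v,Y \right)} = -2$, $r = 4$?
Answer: $- \frac{402075643}{2652} \approx -1.5161 \cdot 10^{5}$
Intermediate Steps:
$E{\left(J,C \right)} = \frac{5}{3}$ ($E{\left(J,C \right)} = \left(- \frac{1}{3}\right) \left(-5\right) = \frac{5}{3}$)
$T{\left(y \right)} = 2 y \left(\frac{5}{3} + y\right)$ ($T{\left(y \right)} = \left(y + \frac{5}{3}\right) \left(y + y\right) = \left(\frac{5}{3} + y\right) 2 y = 2 y \left(\frac{5}{3} + y\right)$)
$m{\left(g,z \right)} = \frac{136}{3}$ ($m{\left(g,z \right)} = \frac{2}{3} \cdot 4 \left(5 + 3 \cdot 4\right) = \frac{2}{3} \cdot 4 \left(5 + 12\right) = \frac{2}{3} \cdot 4 \cdot 17 = \frac{136}{3}$)
$\left(409 + \left(\frac{j{\left(-28,8 \right)}}{m{\left(-23,-28 \right)}} + \frac{673}{351}\right)\right) \left(-369\right) = \left(409 + \left(- \frac{2}{\frac{136}{3}} + \frac{673}{351}\right)\right) \left(-369\right) = \left(409 + \left(\left(-2\right) \frac{3}{136} + 673 \cdot \frac{1}{351}\right)\right) \left(-369\right) = \left(409 + \left(- \frac{3}{68} + \frac{673}{351}\right)\right) \left(-369\right) = \left(409 + \frac{44711}{23868}\right) \left(-369\right) = \frac{9806723}{23868} \left(-369\right) = - \frac{402075643}{2652}$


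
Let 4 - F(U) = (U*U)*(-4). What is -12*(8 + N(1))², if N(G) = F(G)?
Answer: -3072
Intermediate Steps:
F(U) = 4 + 4*U² (F(U) = 4 - U*U*(-4) = 4 - U²*(-4) = 4 - (-4)*U² = 4 + 4*U²)
N(G) = 4 + 4*G²
-12*(8 + N(1))² = -12*(8 + (4 + 4*1²))² = -12*(8 + (4 + 4*1))² = -12*(8 + (4 + 4))² = -12*(8 + 8)² = -12*16² = -12*256 = -3072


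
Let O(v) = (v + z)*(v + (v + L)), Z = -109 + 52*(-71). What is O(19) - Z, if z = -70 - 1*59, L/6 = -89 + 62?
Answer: 17441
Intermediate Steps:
L = -162 (L = 6*(-89 + 62) = 6*(-27) = -162)
z = -129 (z = -70 - 59 = -129)
Z = -3801 (Z = -109 - 3692 = -3801)
O(v) = (-162 + 2*v)*(-129 + v) (O(v) = (v - 129)*(v + (v - 162)) = (-129 + v)*(v + (-162 + v)) = (-129 + v)*(-162 + 2*v) = (-162 + 2*v)*(-129 + v))
O(19) - Z = (20898 - 420*19 + 2*19²) - 1*(-3801) = (20898 - 7980 + 2*361) + 3801 = (20898 - 7980 + 722) + 3801 = 13640 + 3801 = 17441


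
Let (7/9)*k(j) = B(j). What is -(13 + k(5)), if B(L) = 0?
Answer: -13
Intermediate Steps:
k(j) = 0 (k(j) = (9/7)*0 = 0)
-(13 + k(5)) = -(13 + 0) = -1*13 = -13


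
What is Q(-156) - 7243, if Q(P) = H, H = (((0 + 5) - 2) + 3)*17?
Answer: -7141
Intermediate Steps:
H = 102 (H = ((5 - 2) + 3)*17 = (3 + 3)*17 = 6*17 = 102)
Q(P) = 102
Q(-156) - 7243 = 102 - 7243 = -7141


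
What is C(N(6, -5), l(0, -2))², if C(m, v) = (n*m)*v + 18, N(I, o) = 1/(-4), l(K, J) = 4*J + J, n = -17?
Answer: 2401/4 ≈ 600.25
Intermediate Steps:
l(K, J) = 5*J
N(I, o) = -¼
C(m, v) = 18 - 17*m*v (C(m, v) = (-17*m)*v + 18 = -17*m*v + 18 = 18 - 17*m*v)
C(N(6, -5), l(0, -2))² = (18 - 17*(-¼)*5*(-2))² = (18 - 17*(-¼)*(-10))² = (18 - 85/2)² = (-49/2)² = 2401/4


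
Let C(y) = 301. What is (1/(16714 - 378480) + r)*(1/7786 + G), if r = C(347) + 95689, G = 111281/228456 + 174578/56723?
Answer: 693923731033711513826617/2027829341674912016 ≈ 3.4220e+5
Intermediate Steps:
G = 46195583731/12958709688 (G = 111281*(1/228456) + 174578*(1/56723) = 111281/228456 + 174578/56723 = 46195583731/12958709688 ≈ 3.5648)
r = 95990 (r = 301 + 95689 = 95990)
(1/(16714 - 378480) + r)*(1/7786 + G) = (1/(16714 - 378480) + 95990)*(1/7786 + 46195583731/12958709688) = (1/(-361766) + 95990)*(1/7786 + 46195583731/12958709688) = (-1/361766 + 95990)*(179845886819627/50448256815384) = (34725918339/361766)*(179845886819627/50448256815384) = 693923731033711513826617/2027829341674912016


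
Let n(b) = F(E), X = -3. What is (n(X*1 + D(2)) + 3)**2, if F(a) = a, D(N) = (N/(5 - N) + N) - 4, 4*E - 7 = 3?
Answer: 121/4 ≈ 30.250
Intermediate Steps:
E = 5/2 (E = 7/4 + (1/4)*3 = 7/4 + 3/4 = 5/2 ≈ 2.5000)
D(N) = -4 + N + N/(5 - N) (D(N) = (N + N/(5 - N)) - 4 = -4 + N + N/(5 - N))
n(b) = 5/2
(n(X*1 + D(2)) + 3)**2 = (5/2 + 3)**2 = (11/2)**2 = 121/4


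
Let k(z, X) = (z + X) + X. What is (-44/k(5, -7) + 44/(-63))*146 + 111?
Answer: 15179/21 ≈ 722.81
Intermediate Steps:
k(z, X) = z + 2*X (k(z, X) = (X + z) + X = z + 2*X)
(-44/k(5, -7) + 44/(-63))*146 + 111 = (-44/(5 + 2*(-7)) + 44/(-63))*146 + 111 = (-44/(5 - 14) + 44*(-1/63))*146 + 111 = (-44/(-9) - 44/63)*146 + 111 = (-44*(-⅑) - 44/63)*146 + 111 = (44/9 - 44/63)*146 + 111 = (88/21)*146 + 111 = 12848/21 + 111 = 15179/21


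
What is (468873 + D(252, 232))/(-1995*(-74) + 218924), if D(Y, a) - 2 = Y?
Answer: 469127/366554 ≈ 1.2798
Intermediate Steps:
D(Y, a) = 2 + Y
(468873 + D(252, 232))/(-1995*(-74) + 218924) = (468873 + (2 + 252))/(-1995*(-74) + 218924) = (468873 + 254)/(147630 + 218924) = 469127/366554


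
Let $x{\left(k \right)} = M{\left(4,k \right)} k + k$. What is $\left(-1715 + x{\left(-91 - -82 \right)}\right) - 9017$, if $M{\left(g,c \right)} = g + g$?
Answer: $-10813$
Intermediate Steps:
$M{\left(g,c \right)} = 2 g$
$x{\left(k \right)} = 9 k$ ($x{\left(k \right)} = 2 \cdot 4 k + k = 8 k + k = 9 k$)
$\left(-1715 + x{\left(-91 - -82 \right)}\right) - 9017 = \left(-1715 + 9 \left(-91 - -82\right)\right) - 9017 = \left(-1715 + 9 \left(-91 + 82\right)\right) - 9017 = \left(-1715 + 9 \left(-9\right)\right) - 9017 = \left(-1715 - 81\right) - 9017 = -1796 - 9017 = -10813$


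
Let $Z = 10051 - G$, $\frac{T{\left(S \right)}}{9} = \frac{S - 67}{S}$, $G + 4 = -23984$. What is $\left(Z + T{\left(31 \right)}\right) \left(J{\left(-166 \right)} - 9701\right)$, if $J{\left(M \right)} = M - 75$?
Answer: $- \frac{10487666670}{31} \approx -3.3831 \cdot 10^{8}$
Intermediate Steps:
$G = -23988$ ($G = -4 - 23984 = -23988$)
$J{\left(M \right)} = -75 + M$
$T{\left(S \right)} = \frac{9 \left(-67 + S\right)}{S}$ ($T{\left(S \right)} = 9 \frac{S - 67}{S} = 9 \frac{-67 + S}{S} = \frac{9 \left(-67 + S\right)}{S}$)
$Z = 34039$ ($Z = 10051 - -23988 = 10051 + 23988 = 34039$)
$\left(Z + T{\left(31 \right)}\right) \left(J{\left(-166 \right)} - 9701\right) = \left(34039 + \left(9 - \frac{603}{31}\right)\right) \left(\left(-75 - 166\right) - 9701\right) = \left(34039 + \left(9 - \frac{603}{31}\right)\right) \left(-241 - 9701\right) = \left(34039 + \left(9 - \frac{603}{31}\right)\right) \left(-9942\right) = \left(34039 - \frac{324}{31}\right) \left(-9942\right) = \frac{1054885}{31} \left(-9942\right) = - \frac{10487666670}{31}$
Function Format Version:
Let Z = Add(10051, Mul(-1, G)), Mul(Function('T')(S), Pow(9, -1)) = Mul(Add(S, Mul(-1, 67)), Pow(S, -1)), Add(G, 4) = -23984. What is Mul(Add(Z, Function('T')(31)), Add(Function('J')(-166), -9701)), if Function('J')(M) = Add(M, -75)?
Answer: Rational(-10487666670, 31) ≈ -3.3831e+8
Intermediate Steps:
G = -23988 (G = Add(-4, -23984) = -23988)
Function('J')(M) = Add(-75, M)
Function('T')(S) = Mul(9, Pow(S, -1), Add(-67, S)) (Function('T')(S) = Mul(9, Mul(Add(S, Mul(-1, 67)), Pow(S, -1))) = Mul(9, Mul(Add(S, -67), Pow(S, -1))) = Mul(9, Mul(Add(-67, S), Pow(S, -1))) = Mul(9, Mul(Pow(S, -1), Add(-67, S))) = Mul(9, Pow(S, -1), Add(-67, S)))
Z = 34039 (Z = Add(10051, Mul(-1, -23988)) = Add(10051, 23988) = 34039)
Mul(Add(Z, Function('T')(31)), Add(Function('J')(-166), -9701)) = Mul(Add(34039, Add(9, Mul(-603, Pow(31, -1)))), Add(Add(-75, -166), -9701)) = Mul(Add(34039, Add(9, Mul(-603, Rational(1, 31)))), Add(-241, -9701)) = Mul(Add(34039, Add(9, Rational(-603, 31))), -9942) = Mul(Add(34039, Rational(-324, 31)), -9942) = Mul(Rational(1054885, 31), -9942) = Rational(-10487666670, 31)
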